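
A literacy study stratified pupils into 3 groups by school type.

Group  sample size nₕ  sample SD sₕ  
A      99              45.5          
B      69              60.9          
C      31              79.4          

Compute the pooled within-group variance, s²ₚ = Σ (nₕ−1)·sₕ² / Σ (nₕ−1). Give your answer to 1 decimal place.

Degrees of freedom: 98 + 68 + 30 = 196.
Σ(nₕ−1)sₕ² = 98·2070.25 + 68·3708.81 + 30·6304.36 = 644214.38.
s²ₚ = 644214.38 / 196 = 3286.808... → 3286.8.

3286.8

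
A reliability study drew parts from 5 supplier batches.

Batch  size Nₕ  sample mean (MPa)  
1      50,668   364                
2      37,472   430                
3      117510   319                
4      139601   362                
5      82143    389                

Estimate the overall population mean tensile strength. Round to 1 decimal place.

N = 50668 + 37472 + 117510 + 139601 + 82143 = 427394.
The stratified mean weights each stratum mean by its population share Nₕ/N.
Σ Nₕx̄ₕ = 50668·364 + 37472·430 + 117510·319 + 139601·362 + 82143·389 = 18443152 + 16112960 + 37485690 + 50535562 + 31953627 = 154530991.
Divide by N: 154530991 / 427394 = 361.566... → 361.6.

361.6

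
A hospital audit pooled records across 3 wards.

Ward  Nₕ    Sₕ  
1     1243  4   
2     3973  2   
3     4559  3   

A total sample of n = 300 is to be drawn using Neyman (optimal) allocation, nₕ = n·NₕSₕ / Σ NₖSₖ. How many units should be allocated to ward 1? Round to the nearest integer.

56

Σ NₕSₕ = 1243·4 + 3973·2 + 4559·3 = 26595.
Share for 1: 4972/26595 = 0.18695.
n_1 = 300 × 0.18695 = 56.086... → 56.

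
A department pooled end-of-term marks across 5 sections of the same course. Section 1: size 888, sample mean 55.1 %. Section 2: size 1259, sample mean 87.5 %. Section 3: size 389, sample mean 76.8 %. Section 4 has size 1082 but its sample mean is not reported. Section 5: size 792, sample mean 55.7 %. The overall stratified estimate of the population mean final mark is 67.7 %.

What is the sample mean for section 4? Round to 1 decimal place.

N = 888 + 1259 + 389 + 1082 + 792 = 4410.
Overall total = μ·N = 67.7·4410 = 298557.
Subtract the known strata: 888·55.1 + 1259·87.5 + 389·76.8 + 792·55.7 = 233080.9.
Remaining total for section 4: 298557 − 233080.9 = 65476.1.
Divide by its size: 65476.1 / 1082 = 60.514... → 60.5.

60.5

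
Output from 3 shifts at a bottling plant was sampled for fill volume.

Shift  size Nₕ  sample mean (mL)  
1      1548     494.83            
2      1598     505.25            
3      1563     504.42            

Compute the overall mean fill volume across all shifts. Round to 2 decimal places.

501.55

N = 1548 + 1598 + 1563 = 4709.
The stratified mean weights each stratum mean by its population share Nₕ/N.
Σ Nₕx̄ₕ = 1548·494.83 + 1598·505.25 + 1563·504.42 = 765996.84 + 807389.5 + 788408.46 = 2361794.8.
Divide by N: 2361794.8 / 4709 = 501.5491... → 501.55.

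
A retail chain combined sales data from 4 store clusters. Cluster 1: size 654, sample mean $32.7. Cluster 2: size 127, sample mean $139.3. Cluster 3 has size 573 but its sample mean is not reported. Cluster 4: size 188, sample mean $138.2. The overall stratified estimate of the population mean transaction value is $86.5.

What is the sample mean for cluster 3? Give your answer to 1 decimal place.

119.2

N = 654 + 127 + 573 + 188 = 1542.
Overall total = μ·N = 86.5·1542 = 133383.
Subtract the known strata: 654·32.7 + 127·139.3 + 188·138.2 = 65058.5.
Remaining total for cluster 3: 133383 − 65058.5 = 68324.5.
Divide by its size: 68324.5 / 573 = 119.240... → 119.2.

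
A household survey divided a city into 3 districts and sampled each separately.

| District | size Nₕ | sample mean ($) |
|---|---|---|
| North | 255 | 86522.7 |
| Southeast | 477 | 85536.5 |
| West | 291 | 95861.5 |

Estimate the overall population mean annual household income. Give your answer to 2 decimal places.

N = 255 + 477 + 291 = 1023.
The stratified mean weights each stratum mean by its population share Nₕ/N.
Σ Nₕx̄ₕ = 255·86522.7 + 477·85536.5 + 291·95861.5 = 22063288.5 + 40800910.5 + 27895696.5 = 90759895.5.
Divide by N: 90759895.5 / 1023 = 88719.3504... → 88719.35.

88719.35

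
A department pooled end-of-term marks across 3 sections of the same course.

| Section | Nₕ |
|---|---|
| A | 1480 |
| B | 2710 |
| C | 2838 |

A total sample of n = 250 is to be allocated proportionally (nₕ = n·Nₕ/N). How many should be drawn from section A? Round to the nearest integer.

Share of section A = 1480/7028 = 0.21059.
Allocate 250 × 0.21059 = 52.647... → 53.

53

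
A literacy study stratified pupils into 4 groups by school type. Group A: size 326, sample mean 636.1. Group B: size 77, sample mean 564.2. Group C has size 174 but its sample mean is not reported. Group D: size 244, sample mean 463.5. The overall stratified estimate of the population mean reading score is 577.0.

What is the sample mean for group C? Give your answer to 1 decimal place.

N = 326 + 77 + 174 + 244 = 821.
Overall total = μ·N = 577.0·821 = 473717.
Subtract the known strata: 326·636.1 + 77·564.2 + 244·463.5 = 363906.
Remaining total for group C: 473717 − 363906 = 109811.
Divide by its size: 109811 / 174 = 631.098... → 631.1.

631.1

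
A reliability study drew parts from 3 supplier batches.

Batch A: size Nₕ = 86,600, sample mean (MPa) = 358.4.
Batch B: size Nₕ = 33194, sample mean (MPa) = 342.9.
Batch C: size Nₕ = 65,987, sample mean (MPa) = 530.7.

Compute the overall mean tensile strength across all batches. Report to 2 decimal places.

N = 86600 + 33194 + 65987 = 185781.
Overall mean = Σ (Nₕ/N)·x̄ₕ — weight by population share, not a simple average.
Σ Nₕx̄ₕ = 86600·358.4 + 33194·342.9 + 65987·530.7 = 31037440 + 11382222.6 + 35019300.9 = 77438963.5.
Divide by N: 77438963.5 / 185781 = 416.8293... → 416.83.

416.83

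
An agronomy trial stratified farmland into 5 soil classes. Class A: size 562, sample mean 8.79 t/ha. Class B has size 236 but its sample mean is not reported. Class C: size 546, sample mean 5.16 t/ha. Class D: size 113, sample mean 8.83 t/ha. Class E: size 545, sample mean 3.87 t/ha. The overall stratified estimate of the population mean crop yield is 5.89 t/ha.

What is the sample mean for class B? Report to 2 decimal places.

3.93

Σ Nₕx̄ₕ = N·μ, so 236·x̄_B = 2002·5.89 − (562·8.79 + 546·5.16 + 113·8.83 + 545·3.87).
= 11791.78 − 10864.28 = 927.5.
x̄_B = 927.5 / 236 = 3.9301... → 3.93.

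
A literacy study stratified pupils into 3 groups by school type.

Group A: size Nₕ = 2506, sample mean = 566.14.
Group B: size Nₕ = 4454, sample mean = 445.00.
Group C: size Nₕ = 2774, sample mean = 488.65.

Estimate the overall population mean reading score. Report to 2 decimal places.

N = 9734; weights Wₕ = Nₕ/N = (0.2574, 0.4576, 0.2850).
x̄_st = Σ Wₕ·x̄ₕ = 0.2574·566.14 + 0.4576·445.00 + 0.2850·488.65 ≈ 488.6267...
→ 488.63.

488.63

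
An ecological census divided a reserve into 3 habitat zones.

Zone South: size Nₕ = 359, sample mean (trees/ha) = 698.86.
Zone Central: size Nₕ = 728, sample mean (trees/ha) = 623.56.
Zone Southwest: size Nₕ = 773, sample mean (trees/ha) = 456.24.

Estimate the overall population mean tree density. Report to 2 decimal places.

568.56

x̄_st = (Σ Nₕx̄ₕ) / (Σ Nₕ) = (359·698.86 + 728·623.56 + 773·456.24) / 1860
= 1057515.94 / 1860 = 568.5570... → 568.56.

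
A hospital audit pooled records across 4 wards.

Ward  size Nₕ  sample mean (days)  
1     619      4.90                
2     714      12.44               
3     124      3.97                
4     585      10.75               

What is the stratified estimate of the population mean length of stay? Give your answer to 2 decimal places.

N = 2042; weights Wₕ = Nₕ/N = (0.3031, 0.3497, 0.0607, 0.2865).
x̄_st = Σ Wₕ·x̄ₕ = 0.3031·4.90 + 0.3497·12.44 + 0.0607·3.97 + 0.2865·10.75 ≈ 9.1559...
→ 9.16.

9.16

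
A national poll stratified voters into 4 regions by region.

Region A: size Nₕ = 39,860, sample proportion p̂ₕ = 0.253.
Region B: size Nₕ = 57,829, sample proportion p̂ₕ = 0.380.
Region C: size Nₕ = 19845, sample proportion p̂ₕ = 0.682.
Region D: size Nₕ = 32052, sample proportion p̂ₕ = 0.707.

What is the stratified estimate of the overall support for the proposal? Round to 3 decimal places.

N = 39860 + 57829 + 19845 + 32052 = 149586.
Overall proportion = Σ (Nₕ/N)·p̂ₕ.
Σ Nₕp̂ₕ = 10084.58 + 21975.02 + 13534.29 + 22660.764 = 68254.654.
68254.654 / 149586 = 0.45629... → 0.456.

0.456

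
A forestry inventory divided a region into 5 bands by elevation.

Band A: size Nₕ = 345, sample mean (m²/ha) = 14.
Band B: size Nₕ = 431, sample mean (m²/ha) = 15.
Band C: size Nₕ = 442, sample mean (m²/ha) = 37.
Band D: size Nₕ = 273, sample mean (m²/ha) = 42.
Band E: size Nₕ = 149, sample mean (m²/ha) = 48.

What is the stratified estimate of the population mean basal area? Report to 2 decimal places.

28.21

N = 345 + 431 + 442 + 273 + 149 = 1640.
Weight each subgroup mean by Nₕ/N and sum.
Σ Nₕx̄ₕ = 345·14 + 431·15 + 442·37 + 273·42 + 149·48 = 4830 + 6465 + 16354 + 11466 + 7152 = 46267.
Divide by N: 46267 / 1640 = 28.2116... → 28.21.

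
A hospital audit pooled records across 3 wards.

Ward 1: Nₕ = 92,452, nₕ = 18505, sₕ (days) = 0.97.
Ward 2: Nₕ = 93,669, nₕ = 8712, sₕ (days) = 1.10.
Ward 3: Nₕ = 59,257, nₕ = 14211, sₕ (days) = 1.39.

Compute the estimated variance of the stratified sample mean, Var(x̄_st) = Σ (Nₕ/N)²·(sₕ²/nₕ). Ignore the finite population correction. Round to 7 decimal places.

N = 245378; Wₕ = Nₕ/N.
ward 1: (92452/245378)²·0.97²/18505 = 0.0000072180
ward 2: (93669/245378)²·1.10²/8712 = 0.0000202390
ward 3: (59257/245378)²·1.39²/14211 = 0.0000079289
Sum = 0.0000353858 → 0.0000354.

0.0000354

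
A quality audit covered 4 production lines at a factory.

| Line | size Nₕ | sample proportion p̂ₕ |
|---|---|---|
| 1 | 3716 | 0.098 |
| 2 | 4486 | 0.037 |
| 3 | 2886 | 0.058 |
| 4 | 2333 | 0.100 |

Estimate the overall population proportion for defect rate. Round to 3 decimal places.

N = 3716 + 4486 + 2886 + 2333 = 13421.
Overall proportion = Σ (Nₕ/N)·p̂ₕ.
Σ Nₕp̂ₕ = 364.168 + 165.982 + 167.388 + 233.3 = 930.838.
930.838 / 13421 = 0.06936... → 0.069.

0.069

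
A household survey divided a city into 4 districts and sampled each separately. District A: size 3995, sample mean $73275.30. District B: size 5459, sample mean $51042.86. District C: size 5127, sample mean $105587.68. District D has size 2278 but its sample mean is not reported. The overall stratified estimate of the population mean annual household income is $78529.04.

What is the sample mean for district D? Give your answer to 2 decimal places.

N = 3995 + 5459 + 5127 + 2278 = 16859.
Overall total = μ·N = 78529.04·16859 = 1323921085.36.
Subtract the known strata: 3995·73275.30 + 5459·51042.86 + 5127·105587.68 = 1112725831.6.
Remaining total for district D: 1323921085.36 − 1112725831.6 = 211195253.76.
Divide by its size: 211195253.76 / 2278 = 92710.8225... → 92710.82.

92710.82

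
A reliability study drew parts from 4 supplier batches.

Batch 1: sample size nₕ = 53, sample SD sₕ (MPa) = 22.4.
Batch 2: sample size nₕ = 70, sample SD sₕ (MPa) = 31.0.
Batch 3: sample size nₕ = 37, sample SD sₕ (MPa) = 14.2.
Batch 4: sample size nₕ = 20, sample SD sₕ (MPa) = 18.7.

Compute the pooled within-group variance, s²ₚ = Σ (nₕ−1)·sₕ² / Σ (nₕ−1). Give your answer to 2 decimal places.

1: (53−1)·22.4² = 52·501.76 = 26091.52
2: (70−1)·31.0² = 69·961 = 66309
3: (37−1)·14.2² = 36·201.64 = 7259.04
4: (20−1)·18.7² = 19·349.69 = 6644.11
Numerator = 106303.67; denominator = Σ(nₕ−1) = 176.
s²ₚ = 106303.67/176 = 603.9981... → 604.00.

604.00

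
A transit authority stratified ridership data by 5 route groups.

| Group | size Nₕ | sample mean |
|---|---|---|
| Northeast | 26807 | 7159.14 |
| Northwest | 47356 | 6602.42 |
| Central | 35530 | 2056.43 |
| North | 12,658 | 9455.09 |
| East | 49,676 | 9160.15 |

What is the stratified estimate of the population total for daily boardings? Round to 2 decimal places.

1152366366.02

Population total = Σ Nₕ·x̄ₕ (each stratum's size times its mean).
26807·7159.14 + 47356·6602.42 + 35530·2056.43 + 12658·9455.09 + 49676·9160.15 = 191915065.98 + 312664201.52 + 73064957.9 + 119682529.22 + 455039611.4 = 1152366366.02.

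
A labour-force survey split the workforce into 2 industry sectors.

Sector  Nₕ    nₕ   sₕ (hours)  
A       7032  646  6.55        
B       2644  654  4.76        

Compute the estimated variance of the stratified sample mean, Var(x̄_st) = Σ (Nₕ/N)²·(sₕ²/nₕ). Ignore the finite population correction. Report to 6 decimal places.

0.037663

N = 9676; Wₕ = Nₕ/N.
sector A: (7032/9676)²·6.55²/646 = 0.035076487
sector B: (2644/9676)²·4.76²/654 = 0.002586827
Sum = 0.037663313 → 0.037663.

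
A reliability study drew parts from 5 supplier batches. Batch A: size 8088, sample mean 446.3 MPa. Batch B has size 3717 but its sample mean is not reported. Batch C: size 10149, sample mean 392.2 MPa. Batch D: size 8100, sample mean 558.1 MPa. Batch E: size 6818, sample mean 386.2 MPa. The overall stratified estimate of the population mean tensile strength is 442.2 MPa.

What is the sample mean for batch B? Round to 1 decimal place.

Σ Nₕx̄ₕ = N·μ, so 3717·x̄_B = 36872·442.2 − (8088·446.3 + 10149·392.2 + 8100·558.1 + 6818·386.2).
= 16304798.4 − 14743833.8 = 1560964.6.
x̄_B = 1560964.6 / 3717 = 419.953... → 420.0.

420.0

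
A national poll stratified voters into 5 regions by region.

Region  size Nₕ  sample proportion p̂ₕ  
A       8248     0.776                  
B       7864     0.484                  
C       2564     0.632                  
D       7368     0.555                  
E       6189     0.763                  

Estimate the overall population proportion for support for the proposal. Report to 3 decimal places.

Wₕ = Nₕ/N with N = 32233: 0.2559, 0.2440, 0.0795, 0.2286, 0.1920.
p̂_st = 0.2559·0.776 + 0.2440·0.484 + 0.0795·0.632 + 0.2286·0.555 + 0.1920·0.763 ≈ 0.64029... → 0.640.

0.640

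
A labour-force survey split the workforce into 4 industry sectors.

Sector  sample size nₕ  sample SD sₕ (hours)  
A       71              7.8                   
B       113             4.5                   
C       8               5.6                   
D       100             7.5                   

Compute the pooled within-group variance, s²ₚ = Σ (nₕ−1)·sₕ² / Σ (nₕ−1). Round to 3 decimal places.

42.761

Degrees of freedom: 70 + 112 + 7 + 99 = 288.
Σ(nₕ−1)sₕ² = 70·60.84 + 112·20.25 + 7·31.36 + 99·56.25 = 12315.07.
s²ₚ = 12315.07 / 288 = 42.76066... → 42.761.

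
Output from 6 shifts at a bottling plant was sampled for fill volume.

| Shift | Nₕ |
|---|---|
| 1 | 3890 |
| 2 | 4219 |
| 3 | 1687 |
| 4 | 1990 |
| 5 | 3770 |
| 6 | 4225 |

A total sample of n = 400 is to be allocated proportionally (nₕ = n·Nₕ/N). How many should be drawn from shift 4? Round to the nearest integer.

N = 3890 + 4219 + 1687 + 1990 + 3770 + 4225 = 19781.
n_4 = 400·1990/19781 = 40.241... → 40.

40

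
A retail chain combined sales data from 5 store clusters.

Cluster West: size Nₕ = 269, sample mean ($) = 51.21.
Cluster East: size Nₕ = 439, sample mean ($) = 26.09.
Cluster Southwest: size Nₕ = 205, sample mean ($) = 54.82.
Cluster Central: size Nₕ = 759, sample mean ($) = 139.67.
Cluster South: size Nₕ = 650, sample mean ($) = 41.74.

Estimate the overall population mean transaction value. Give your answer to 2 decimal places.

73.04

x̄_st = (Σ Nₕx̄ₕ) / (Σ Nₕ) = (269·51.21 + 439·26.09 + 205·54.82 + 759·139.67 + 650·41.74) / 2322
= 169607.63 / 2322 = 73.0438... → 73.04.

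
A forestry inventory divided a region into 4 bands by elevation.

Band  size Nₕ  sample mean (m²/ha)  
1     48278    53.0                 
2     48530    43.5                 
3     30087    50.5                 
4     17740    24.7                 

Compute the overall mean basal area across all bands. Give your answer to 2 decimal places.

N = 144635; weights Wₕ = Nₕ/N = (0.3338, 0.3355, 0.2080, 0.1227).
x̄_st = Σ Wₕ·x̄ₕ = 0.3338·53.0 + 0.3355·43.5 + 0.2080·50.5 + 0.1227·24.7 ≈ 45.8213...
→ 45.82.

45.82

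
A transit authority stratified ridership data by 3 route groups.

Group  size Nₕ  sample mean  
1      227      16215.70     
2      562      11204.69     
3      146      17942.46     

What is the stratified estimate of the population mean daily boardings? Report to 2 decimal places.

N = 935; weights Wₕ = Nₕ/N = (0.2428, 0.6011, 0.1561).
x̄_st = Σ Wₕ·x̄ₕ = 0.2428·16215.70 + 0.6011·11204.69 + 0.1561·17942.46 ≈ 13473.3677...
→ 13473.37.

13473.37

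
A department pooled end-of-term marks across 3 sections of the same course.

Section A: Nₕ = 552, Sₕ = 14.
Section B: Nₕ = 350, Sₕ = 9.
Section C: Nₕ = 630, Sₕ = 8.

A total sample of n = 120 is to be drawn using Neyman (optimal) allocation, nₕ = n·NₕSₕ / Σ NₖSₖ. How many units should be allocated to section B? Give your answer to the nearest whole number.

A: NₕSₕ = 552·14 = 7728
B: NₕSₕ = 350·9 = 3150
C: NₕSₕ = 630·8 = 5040
Σ NₕSₕ = 15918.
n_B = 120·3150/15918 = 23.747... → 24.

24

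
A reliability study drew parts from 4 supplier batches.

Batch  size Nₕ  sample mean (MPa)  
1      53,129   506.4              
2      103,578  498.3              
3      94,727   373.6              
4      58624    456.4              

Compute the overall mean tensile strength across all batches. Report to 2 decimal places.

453.67

x̄_st = (Σ Nₕx̄ₕ) / (Σ Nₕ) = (53129·506.4 + 103578·498.3 + 94727·373.6 + 58624·456.4) / 310058
= 140663443.8 / 310058 = 453.6682... → 453.67.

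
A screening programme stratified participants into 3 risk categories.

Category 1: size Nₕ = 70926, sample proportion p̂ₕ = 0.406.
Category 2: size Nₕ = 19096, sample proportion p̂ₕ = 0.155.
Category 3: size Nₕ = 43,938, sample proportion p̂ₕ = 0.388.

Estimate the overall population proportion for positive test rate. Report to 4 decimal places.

0.3643

N = 70926 + 19096 + 43938 = 133960.
Overall proportion = Σ (Nₕ/N)·p̂ₕ.
Σ Nₕp̂ₕ = 28795.956 + 2959.88 + 17047.944 = 48803.78.
48803.78 / 133960 = 0.364316... → 0.3643.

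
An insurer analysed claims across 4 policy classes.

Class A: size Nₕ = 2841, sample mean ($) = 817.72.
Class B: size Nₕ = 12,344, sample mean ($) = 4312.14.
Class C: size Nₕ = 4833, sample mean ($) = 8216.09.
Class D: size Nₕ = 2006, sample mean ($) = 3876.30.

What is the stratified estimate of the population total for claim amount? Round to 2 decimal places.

103036419.45

Estimate total by summing Nₕ·x̄ₕ over strata.
2841·817.72 + 12344·4312.14 + 4833·8216.09 + 2006·3876.30 = 2323142.52 + 53229056.16 + 39708362.97 + 7775857.8 = 103036419.45.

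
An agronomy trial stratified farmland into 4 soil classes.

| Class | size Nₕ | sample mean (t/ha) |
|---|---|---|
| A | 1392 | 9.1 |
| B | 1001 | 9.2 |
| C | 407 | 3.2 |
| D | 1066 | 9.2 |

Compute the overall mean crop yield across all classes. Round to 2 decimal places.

8.53

x̄_st = (Σ Nₕx̄ₕ) / (Σ Nₕ) = (1392·9.1 + 1001·9.2 + 407·3.2 + 1066·9.2) / 3866
= 32986 / 3866 = 8.5323... → 8.53.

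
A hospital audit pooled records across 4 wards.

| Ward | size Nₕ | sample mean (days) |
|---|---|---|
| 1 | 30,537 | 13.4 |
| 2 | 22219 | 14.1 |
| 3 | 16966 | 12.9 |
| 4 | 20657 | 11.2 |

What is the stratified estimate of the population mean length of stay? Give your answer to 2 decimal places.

N = 90379; weights Wₕ = Nₕ/N = (0.3379, 0.2458, 0.1877, 0.2286).
x̄_st = Σ Wₕ·x̄ₕ = 0.3379·13.4 + 0.2458·14.1 + 0.1877·12.9 + 0.2286·11.2 ≈ 12.9754...
→ 12.98.

12.98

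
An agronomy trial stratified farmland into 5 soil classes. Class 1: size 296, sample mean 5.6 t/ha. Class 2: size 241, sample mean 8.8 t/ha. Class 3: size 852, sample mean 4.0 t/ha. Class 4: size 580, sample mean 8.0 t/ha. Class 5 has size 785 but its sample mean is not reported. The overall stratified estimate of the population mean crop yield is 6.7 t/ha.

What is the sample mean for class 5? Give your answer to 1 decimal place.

8.4

N = 296 + 241 + 852 + 580 + 785 = 2754.
Overall total = μ·N = 6.7·2754 = 18451.8.
Subtract the known strata: 296·5.6 + 241·8.8 + 852·4.0 + 580·8.0 = 11826.4.
Remaining total for class 5: 18451.8 − 11826.4 = 6625.4.
Divide by its size: 6625.4 / 785 = 8.44 → 8.4.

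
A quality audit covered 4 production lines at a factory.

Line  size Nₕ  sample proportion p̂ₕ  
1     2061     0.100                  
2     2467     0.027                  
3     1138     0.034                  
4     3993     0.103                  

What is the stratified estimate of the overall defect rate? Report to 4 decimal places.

0.0748

N = 2061 + 2467 + 1138 + 3993 = 9659.
Overall proportion = Σ (Nₕ/N)·p̂ₕ.
Σ Nₕp̂ₕ = 206.1 + 66.609 + 38.692 + 411.279 = 722.68.
722.68 / 9659 = 0.074819... → 0.0748.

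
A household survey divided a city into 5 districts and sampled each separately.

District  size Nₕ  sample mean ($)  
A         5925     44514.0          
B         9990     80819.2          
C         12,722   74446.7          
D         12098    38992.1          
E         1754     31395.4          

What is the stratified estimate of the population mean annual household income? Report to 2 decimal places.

N = 5925 + 9990 + 12722 + 12098 + 1754 = 42489.
The stratified mean weights each stratum mean by its population share Nₕ/N.
Σ Nₕx̄ₕ = 5925·44514.0 + 9990·80819.2 + 12722·74446.7 + 12098·38992.1 + 1754·31395.4 = 263745450 + 807383808 + 947110917.4 + 471726425.8 + 55067531.6 = 2545034132.8.
Divide by N: 2545034132.8 / 42489 = 59898.6592... → 59898.66.

59898.66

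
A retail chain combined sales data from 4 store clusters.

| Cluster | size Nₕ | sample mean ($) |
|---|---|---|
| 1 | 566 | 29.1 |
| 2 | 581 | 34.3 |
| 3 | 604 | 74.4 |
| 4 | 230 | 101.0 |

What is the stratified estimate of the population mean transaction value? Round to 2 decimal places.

52.78

N = 1981; weights Wₕ = Nₕ/N = (0.2857, 0.2933, 0.3049, 0.1161).
x̄_st = Σ Wₕ·x̄ₕ = 0.2857·29.1 + 0.2933·34.3 + 0.3049·74.4 + 0.1161·101.0 ≈ 52.7847...
→ 52.78.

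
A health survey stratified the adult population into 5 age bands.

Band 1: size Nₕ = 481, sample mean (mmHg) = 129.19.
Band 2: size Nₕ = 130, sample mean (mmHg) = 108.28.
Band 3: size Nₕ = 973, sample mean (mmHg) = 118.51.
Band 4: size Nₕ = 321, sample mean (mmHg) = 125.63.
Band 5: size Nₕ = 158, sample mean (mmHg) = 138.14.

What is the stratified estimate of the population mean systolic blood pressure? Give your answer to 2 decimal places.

x̄_st = (Σ Nₕx̄ₕ) / (Σ Nₕ) = (481·129.19 + 130·108.28 + 973·118.51 + 321·125.63 + 158·138.14) / 2063
= 253680.37 / 2063 = 122.9667... → 122.97.

122.97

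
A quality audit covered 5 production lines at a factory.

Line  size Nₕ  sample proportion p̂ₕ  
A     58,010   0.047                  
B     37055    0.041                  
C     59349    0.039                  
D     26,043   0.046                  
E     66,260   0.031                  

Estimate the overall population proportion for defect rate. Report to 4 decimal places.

0.0398

N = 58010 + 37055 + 59349 + 26043 + 66260 = 246717.
Overall proportion = Σ (Nₕ/N)·p̂ₕ.
Σ Nₕp̂ₕ = 2726.47 + 1519.255 + 2314.611 + 1197.978 + 2054.06 = 9812.374.
9812.374 / 246717 = 0.039772... → 0.0398.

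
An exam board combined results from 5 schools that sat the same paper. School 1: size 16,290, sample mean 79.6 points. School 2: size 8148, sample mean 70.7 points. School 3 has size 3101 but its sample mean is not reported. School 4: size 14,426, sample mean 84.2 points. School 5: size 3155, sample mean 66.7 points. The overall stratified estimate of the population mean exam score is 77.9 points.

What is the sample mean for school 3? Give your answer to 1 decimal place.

Σ Nₕx̄ₕ = N·μ, so 3101·x̄_3 = 45120·77.9 − (16290·79.6 + 8148·70.7 + 14426·84.2 + 3155·66.7).
= 3514848 − 3297855.3 = 216992.7.
x̄_3 = 216992.7 / 3101 = 69.975... → 70.0.

70.0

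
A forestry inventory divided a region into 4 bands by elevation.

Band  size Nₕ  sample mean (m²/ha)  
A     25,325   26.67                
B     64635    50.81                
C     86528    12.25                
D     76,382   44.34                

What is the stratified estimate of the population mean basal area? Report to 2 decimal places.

N = 252870; weights Wₕ = Nₕ/N = (0.1002, 0.2556, 0.3422, 0.3021).
x̄_st = Σ Wₕ·x̄ₕ = 0.1002·26.67 + 0.2556·50.81 + 0.3422·12.25 + 0.3021·44.34 ≈ 33.2434...
→ 33.24.

33.24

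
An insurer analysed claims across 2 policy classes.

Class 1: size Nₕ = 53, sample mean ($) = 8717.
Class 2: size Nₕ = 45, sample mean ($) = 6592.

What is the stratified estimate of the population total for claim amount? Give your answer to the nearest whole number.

1: 53·8717 = 462001
2: 45·6592 = 296640
τ̂ = Σ Nₕx̄ₕ = 758641.

758641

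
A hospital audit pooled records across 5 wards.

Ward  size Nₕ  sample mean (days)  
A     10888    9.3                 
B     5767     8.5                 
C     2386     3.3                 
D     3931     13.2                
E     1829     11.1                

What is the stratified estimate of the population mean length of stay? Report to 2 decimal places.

x̄_st = (Σ Nₕx̄ₕ) / (Σ Nₕ) = (10888·9.3 + 5767·8.5 + 2386·3.3 + 3931·13.2 + 1829·11.1) / 24801
= 230342.8 / 24801 = 9.2876... → 9.29.

9.29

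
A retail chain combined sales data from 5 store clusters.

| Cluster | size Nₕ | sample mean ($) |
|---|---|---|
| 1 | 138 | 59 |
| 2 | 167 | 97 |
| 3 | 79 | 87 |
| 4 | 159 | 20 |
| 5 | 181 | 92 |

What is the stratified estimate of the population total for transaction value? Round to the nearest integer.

1: 138·59 = 8142
2: 167·97 = 16199
3: 79·87 = 6873
4: 159·20 = 3180
5: 181·92 = 16652
τ̂ = Σ Nₕx̄ₕ = 51046.

51046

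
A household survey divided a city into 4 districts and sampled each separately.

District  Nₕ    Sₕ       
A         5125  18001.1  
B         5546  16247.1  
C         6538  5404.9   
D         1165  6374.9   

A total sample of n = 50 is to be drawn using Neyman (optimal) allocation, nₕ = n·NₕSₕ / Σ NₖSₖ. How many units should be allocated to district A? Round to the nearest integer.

20

Σ NₕSₕ = 5125·18001.1 + 5546·16247.1 + 6538·5404.9 + 1165·6374.9 = 225126048.8.
Share for A: 92255637.5/225126048.8 = 0.40980.
n_A = 50 × 0.40980 = 20.490... → 20.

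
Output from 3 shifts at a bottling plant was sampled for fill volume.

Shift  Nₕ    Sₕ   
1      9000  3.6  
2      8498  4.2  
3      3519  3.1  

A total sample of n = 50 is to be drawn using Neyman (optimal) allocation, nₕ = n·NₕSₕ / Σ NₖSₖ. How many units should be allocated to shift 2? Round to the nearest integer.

23

Σ NₕSₕ = 9000·3.6 + 8498·4.2 + 3519·3.1 = 79000.5.
Share for 2: 35691.6/79000.5 = 0.45179.
n_2 = 50 × 0.45179 = 22.589... → 23.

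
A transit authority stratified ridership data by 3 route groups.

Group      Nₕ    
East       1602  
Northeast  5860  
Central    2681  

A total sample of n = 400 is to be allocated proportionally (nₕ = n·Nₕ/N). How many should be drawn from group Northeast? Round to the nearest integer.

N = 1602 + 5860 + 2681 = 10143.
n_Northeast = 400·5860/10143 = 231.095... → 231.

231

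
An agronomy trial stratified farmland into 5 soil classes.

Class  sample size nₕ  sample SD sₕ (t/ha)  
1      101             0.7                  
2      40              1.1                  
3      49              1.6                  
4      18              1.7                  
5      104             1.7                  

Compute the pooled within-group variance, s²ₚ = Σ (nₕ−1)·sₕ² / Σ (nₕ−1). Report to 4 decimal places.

Degrees of freedom: 100 + 39 + 48 + 17 + 103 = 307.
Σ(nₕ−1)sₕ² = 100·0.49 + 39·1.21 + 48·2.56 + 17·2.89 + 103·2.89 = 565.87.
s²ₚ = 565.87 / 307 = 1.843225... → 1.8432.

1.8432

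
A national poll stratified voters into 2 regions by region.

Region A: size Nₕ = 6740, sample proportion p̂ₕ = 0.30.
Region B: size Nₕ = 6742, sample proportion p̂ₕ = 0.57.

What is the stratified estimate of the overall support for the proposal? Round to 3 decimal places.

0.435

N = 6740 + 6742 = 13482.
Overall proportion = Σ (Nₕ/N)·p̂ₕ.
Σ Nₕp̂ₕ = 2022 + 3842.94 = 5864.94.
5864.94 / 13482 = 0.43502... → 0.435.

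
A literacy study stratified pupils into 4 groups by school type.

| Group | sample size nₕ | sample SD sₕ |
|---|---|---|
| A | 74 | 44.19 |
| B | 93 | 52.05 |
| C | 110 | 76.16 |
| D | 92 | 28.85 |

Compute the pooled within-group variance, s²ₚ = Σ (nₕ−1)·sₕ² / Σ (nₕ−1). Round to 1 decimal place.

A: (74−1)·44.19² = 73·1952.7561 = 142551.1953
B: (93−1)·52.05² = 92·2709.2025 = 249246.63
C: (110−1)·76.16² = 109·5800.3456 = 632237.6704
D: (92−1)·28.85² = 91·832.3225 = 75741.3475
Numerator = 1099776.8432; denominator = Σ(nₕ−1) = 365.
s²ₚ = 1099776.8432/365 = 3013.087... → 3013.1.

3013.1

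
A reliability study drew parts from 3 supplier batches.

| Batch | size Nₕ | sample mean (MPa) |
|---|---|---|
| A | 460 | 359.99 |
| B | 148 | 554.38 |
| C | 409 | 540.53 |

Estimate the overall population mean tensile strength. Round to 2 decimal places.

N = 1017; weights Wₕ = Nₕ/N = (0.4523, 0.1455, 0.4022).
x̄_st = Σ Wₕ·x̄ₕ = 0.4523·359.99 + 0.1455·554.38 + 0.4022·540.53 ≈ 460.8854...
→ 460.89.

460.89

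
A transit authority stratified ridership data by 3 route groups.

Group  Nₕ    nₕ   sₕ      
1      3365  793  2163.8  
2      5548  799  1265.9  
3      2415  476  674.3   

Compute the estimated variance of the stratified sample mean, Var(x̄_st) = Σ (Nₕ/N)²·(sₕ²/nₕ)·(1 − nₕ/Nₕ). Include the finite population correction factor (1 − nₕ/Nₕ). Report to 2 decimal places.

844.86

N = 11328; Wₕ = Nₕ/N.
group 1: (3365/11328)²·2163.8²/793·(1 − 793/3365) = 398.20857
group 2: (5548/11328)²·1265.9²/799·(1 − 799/5548) = 411.79793
group 3: (2415/11328)²·674.3²/476·(1 − 476/2415) = 34.85683
Sum = 844.86332 → 844.86.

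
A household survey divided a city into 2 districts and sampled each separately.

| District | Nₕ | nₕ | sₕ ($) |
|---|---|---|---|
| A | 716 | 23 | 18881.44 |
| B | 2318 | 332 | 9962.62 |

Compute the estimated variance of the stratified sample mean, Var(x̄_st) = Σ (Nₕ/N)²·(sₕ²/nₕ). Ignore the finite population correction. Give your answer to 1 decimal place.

1037755.1

N = 3034; Wₕ = Nₕ/N.
district A: (716/3034)²·18881.44²/23 = 863251.3802
district B: (2318/3034)²·9962.62²/332 = 174503.7474
Sum = 1037755.1276 → 1037755.1.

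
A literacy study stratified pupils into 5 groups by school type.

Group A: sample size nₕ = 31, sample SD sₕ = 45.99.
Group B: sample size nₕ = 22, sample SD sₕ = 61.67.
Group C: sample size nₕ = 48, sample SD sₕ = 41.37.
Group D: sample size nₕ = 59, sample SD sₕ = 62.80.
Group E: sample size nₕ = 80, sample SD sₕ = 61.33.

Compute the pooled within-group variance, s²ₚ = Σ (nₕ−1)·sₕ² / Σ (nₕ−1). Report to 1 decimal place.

3190.0

A: (31−1)·45.99² = 30·2115.0801 = 63452.403
B: (22−1)·61.67² = 21·3803.1889 = 79866.9669
C: (48−1)·41.37² = 47·1711.4769 = 80439.4143
D: (59−1)·62.80² = 58·3943.84 = 228742.72
E: (80−1)·61.33² = 79·3761.3689 = 297148.1431
Numerator = 749649.6473; denominator = Σ(nₕ−1) = 235.
s²ₚ = 749649.6473/235 = 3189.998... → 3190.0.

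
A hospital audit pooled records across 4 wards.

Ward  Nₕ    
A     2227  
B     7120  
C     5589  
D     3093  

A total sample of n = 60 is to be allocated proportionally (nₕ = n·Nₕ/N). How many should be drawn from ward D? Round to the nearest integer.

10

N = 2227 + 7120 + 5589 + 3093 = 18029.
n_D = 60·3093/18029 = 10.293... → 10.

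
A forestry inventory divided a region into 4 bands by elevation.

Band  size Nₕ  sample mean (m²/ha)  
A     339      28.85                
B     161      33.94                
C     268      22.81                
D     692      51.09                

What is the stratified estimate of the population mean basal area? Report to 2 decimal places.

38.84

N = 1460; weights Wₕ = Nₕ/N = (0.2322, 0.1103, 0.1836, 0.4740).
x̄_st = Σ Wₕ·x̄ₕ = 0.2322·28.85 + 0.1103·33.94 + 0.1836·22.81 + 0.4740·51.09 ≈ 38.8437...
→ 38.84.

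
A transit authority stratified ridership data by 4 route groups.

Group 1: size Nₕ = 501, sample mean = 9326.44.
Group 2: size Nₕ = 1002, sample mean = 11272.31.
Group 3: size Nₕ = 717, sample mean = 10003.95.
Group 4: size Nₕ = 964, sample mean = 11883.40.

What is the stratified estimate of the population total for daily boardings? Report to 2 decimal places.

Population total = Σ Nₕ·x̄ₕ (each stratum's size times its mean).
501·9326.44 + 1002·11272.31 + 717·10003.95 + 964·11883.40 = 4672546.44 + 11294854.62 + 7172832.15 + 11455597.6 = 34595830.81.

34595830.81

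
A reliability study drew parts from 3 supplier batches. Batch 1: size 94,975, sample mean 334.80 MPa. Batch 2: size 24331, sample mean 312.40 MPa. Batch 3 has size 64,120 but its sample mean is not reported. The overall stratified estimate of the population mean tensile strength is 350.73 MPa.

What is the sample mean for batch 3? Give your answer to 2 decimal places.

N = 94975 + 24331 + 64120 = 183426.
Overall total = μ·N = 350.73·183426 = 64333000.98.
Subtract the known strata: 94975·334.80 + 24331·312.40 = 39398634.4.
Remaining total for batch 3: 64333000.98 − 39398634.4 = 24934366.58.
Divide by its size: 24934366.58 / 64120 = 388.8703... → 388.87.

388.87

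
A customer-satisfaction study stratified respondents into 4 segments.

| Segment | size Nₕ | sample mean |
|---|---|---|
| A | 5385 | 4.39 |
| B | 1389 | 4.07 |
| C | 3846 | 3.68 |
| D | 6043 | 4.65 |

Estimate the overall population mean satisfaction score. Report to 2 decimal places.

4.29

N = 16663; weights Wₕ = Nₕ/N = (0.3232, 0.0834, 0.2308, 0.3627).
x̄_st = Σ Wₕ·x̄ₕ = 0.3232·4.39 + 0.0834·4.07 + 0.2308·3.68 + 0.3627·4.65 ≈ 4.2937...
→ 4.29.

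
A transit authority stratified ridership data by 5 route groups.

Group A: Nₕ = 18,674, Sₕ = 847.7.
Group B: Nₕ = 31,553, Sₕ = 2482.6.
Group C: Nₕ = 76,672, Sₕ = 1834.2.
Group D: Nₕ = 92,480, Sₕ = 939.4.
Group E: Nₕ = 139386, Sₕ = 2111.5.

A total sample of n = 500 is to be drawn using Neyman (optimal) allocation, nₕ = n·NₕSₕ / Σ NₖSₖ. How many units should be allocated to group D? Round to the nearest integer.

71

A: NₕSₕ = 18674·847.7 = 15829949.8
B: NₕSₕ = 31553·2482.6 = 78333477.8
C: NₕSₕ = 76672·1834.2 = 140631782.4
D: NₕSₕ = 92480·939.4 = 86875712
E: NₕSₕ = 139386·2111.5 = 294313539
Σ NₕSₕ = 615984461.
n_D = 500·86875712/615984461 = 70.518... → 71.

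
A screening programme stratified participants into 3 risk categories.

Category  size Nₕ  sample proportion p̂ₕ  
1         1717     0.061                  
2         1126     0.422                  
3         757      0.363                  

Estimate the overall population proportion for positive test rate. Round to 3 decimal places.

Wₕ = Nₕ/N with N = 3600: 0.4769, 0.3128, 0.2103.
p̂_st = 0.4769·0.061 + 0.3128·0.422 + 0.2103·0.363 ≈ 0.23742... → 0.237.

0.237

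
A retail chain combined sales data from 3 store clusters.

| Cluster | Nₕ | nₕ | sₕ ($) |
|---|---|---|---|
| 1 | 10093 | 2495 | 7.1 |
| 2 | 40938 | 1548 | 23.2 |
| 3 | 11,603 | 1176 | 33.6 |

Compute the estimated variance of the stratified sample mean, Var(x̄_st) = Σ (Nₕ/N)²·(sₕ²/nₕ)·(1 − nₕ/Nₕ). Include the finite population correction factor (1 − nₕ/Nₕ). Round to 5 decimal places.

0.17292

N = 62634; Wₕ = Nₕ/N.
cluster 1: (10093/62634)²·7.1²/2495·(1 − 2495/10093) = 0.00039495
cluster 2: (40938/62634)²·23.2²/1548·(1 − 1548/40938) = 0.14292142
cluster 3: (11603/62634)²·33.6²/1176·(1 − 1176/11603) = 0.02960606
Sum = 0.17292243 → 0.17292.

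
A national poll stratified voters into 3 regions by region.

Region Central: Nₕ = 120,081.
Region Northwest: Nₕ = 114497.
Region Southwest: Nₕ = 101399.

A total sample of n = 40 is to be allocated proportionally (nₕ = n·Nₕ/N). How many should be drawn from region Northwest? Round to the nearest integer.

14

N = 120081 + 114497 + 101399 = 335977.
n_Northwest = 40·114497/335977 = 13.632... → 14.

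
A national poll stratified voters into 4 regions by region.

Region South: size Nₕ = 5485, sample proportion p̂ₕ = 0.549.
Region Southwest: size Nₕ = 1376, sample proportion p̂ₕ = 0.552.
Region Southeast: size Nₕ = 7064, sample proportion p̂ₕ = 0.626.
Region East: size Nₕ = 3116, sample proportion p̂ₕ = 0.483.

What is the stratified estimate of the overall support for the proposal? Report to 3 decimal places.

0.569

N = 5485 + 1376 + 7064 + 3116 = 17041.
Overall proportion = Σ (Nₕ/N)·p̂ₕ.
Σ Nₕp̂ₕ = 3011.265 + 759.552 + 4422.064 + 1505.028 = 9697.909.
9697.909 / 17041 = 0.56909... → 0.569.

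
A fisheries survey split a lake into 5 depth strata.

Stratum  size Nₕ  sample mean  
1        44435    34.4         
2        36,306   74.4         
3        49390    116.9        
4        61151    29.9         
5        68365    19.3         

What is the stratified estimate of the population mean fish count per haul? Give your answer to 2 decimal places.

50.65

N = 259647; weights Wₕ = Nₕ/N = (0.1711, 0.1398, 0.1902, 0.2355, 0.2633).
x̄_st = Σ Wₕ·x̄ₕ = 0.1711·34.4 + 0.1398·74.4 + 0.1902·116.9 + 0.2355·29.9 + 0.2633·19.3 ≈ 50.6506...
→ 50.65.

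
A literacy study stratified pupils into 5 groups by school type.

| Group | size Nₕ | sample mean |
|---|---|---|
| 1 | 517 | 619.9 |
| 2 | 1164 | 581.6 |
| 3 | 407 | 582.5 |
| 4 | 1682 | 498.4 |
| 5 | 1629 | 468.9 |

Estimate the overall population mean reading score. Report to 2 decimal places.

525.41

N = 5399; weights Wₕ = Nₕ/N = (0.0958, 0.2156, 0.0754, 0.3115, 0.3017).
x̄_st = Σ Wₕ·x̄ₕ = 0.0958·619.9 + 0.2156·581.6 + 0.0754·582.5 + 0.3115·498.4 + 0.3017·468.9 ≈ 525.4112...
→ 525.41.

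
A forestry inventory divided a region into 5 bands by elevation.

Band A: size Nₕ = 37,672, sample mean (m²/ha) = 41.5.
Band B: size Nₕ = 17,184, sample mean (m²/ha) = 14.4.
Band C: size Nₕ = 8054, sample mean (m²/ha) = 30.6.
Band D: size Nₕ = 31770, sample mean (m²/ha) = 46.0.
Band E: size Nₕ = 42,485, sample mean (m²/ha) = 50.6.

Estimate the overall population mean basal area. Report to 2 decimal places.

41.33

x̄_st = (Σ Nₕx̄ₕ) / (Σ Nₕ) = (37672·41.5 + 17184·14.4 + 8054·30.6 + 31770·46.0 + 42485·50.6) / 137165
= 5668451 / 137165 = 41.3258... → 41.33.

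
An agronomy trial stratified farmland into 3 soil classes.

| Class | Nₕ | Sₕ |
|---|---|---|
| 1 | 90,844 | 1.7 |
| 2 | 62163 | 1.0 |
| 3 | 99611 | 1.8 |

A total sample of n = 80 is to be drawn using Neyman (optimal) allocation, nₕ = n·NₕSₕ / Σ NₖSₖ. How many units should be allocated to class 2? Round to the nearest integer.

13

1: NₕSₕ = 90844·1.7 = 154434.8
2: NₕSₕ = 62163·1.0 = 62163
3: NₕSₕ = 99611·1.8 = 179299.8
Σ NₕSₕ = 395897.6.
n_2 = 80·62163/395897.6 = 12.561... → 13.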